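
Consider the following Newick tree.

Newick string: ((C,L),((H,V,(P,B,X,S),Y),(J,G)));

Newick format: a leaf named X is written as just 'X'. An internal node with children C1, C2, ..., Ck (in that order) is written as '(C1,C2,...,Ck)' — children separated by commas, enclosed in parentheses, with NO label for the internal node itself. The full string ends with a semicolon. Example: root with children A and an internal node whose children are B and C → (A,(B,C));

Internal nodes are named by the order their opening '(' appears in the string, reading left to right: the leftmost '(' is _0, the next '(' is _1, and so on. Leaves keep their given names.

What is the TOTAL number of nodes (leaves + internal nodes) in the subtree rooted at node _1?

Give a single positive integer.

Answer: 3

Derivation:
Newick: ((C,L),((H,V,(P,B,X,S),Y),(J,G)));
Locate _1: it is the '(' at position 1 (the 2nd '(' reading left to right).
Query: subtree rooted at _1
_1: subtree_size = 1 + 2
  C: subtree_size = 1 + 0
  L: subtree_size = 1 + 0
Total subtree size of _1: 3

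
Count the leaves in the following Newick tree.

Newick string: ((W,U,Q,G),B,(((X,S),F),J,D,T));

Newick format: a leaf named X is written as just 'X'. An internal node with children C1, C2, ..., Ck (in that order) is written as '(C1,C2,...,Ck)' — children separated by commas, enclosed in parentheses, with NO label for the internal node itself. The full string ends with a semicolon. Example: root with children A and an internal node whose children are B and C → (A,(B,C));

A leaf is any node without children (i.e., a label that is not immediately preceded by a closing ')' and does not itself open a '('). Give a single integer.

Answer: 11

Derivation:
Newick: ((W,U,Q,G),B,(((X,S),F),J,D,T));
Scan left-to-right; a leaf is any maximal label run not followed by '(':
  pos 2: leaf 'W' → count = 1
  pos 4: leaf 'U' → count = 2
  pos 6: leaf 'Q' → count = 3
  pos 8: leaf 'G' → count = 4
  pos 11: leaf 'B' → count = 5
  pos 16: leaf 'X' → count = 6
  pos 18: leaf 'S' → count = 7
  pos 21: leaf 'F' → count = 8
  pos 24: leaf 'J' → count = 9
  pos 26: leaf 'D' → count = 10
  pos 28: leaf 'T' → count = 11
Total leaves: 11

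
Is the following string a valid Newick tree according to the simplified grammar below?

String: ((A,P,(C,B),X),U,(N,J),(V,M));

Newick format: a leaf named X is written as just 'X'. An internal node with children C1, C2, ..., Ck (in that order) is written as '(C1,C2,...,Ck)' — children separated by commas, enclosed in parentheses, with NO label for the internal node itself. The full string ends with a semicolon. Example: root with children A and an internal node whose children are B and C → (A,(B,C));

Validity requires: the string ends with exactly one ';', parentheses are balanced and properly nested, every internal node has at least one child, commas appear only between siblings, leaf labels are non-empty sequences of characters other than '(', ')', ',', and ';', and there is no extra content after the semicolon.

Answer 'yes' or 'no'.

Answer: yes

Derivation:
Input: ((A,P,(C,B),X),U,(N,J),(V,M));
Paren balance: 5 '(' vs 5 ')' OK
Ends with single ';': True
Full parse: OK
Valid: True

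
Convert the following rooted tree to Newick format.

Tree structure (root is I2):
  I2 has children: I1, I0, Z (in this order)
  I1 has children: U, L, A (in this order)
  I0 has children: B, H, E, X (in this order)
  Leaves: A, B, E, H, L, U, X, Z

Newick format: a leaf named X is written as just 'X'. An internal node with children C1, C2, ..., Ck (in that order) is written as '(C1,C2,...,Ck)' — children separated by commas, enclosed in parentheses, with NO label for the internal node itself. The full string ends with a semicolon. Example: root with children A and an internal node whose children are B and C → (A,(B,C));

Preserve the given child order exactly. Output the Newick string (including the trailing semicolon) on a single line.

internal I2 with children ['I1', 'I0', 'Z']
  internal I1 with children ['U', 'L', 'A']
    leaf 'U' → 'U'
    leaf 'L' → 'L'
    leaf 'A' → 'A'
  → '(U,L,A)'
  internal I0 with children ['B', 'H', 'E', 'X']
    leaf 'B' → 'B'
    leaf 'H' → 'H'
    leaf 'E' → 'E'
    leaf 'X' → 'X'
  → '(B,H,E,X)'
  leaf 'Z' → 'Z'
→ '((U,L,A),(B,H,E,X),Z)'
Final: ((U,L,A),(B,H,E,X),Z);

Answer: ((U,L,A),(B,H,E,X),Z);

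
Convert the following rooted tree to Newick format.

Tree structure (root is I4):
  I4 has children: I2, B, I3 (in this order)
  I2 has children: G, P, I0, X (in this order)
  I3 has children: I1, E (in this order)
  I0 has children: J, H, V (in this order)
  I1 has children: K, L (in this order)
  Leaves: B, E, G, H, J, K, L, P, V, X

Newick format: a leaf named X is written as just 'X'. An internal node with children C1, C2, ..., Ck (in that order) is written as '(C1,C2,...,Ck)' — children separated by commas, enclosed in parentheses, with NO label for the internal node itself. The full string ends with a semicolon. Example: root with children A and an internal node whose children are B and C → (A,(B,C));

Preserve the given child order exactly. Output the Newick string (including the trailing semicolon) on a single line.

Answer: ((G,P,(J,H,V),X),B,((K,L),E));

Derivation:
internal I4 with children ['I2', 'B', 'I3']
  internal I2 with children ['G', 'P', 'I0', 'X']
    leaf 'G' → 'G'
    leaf 'P' → 'P'
    internal I0 with children ['J', 'H', 'V']
      leaf 'J' → 'J'
      leaf 'H' → 'H'
      leaf 'V' → 'V'
    → '(J,H,V)'
    leaf 'X' → 'X'
  → '(G,P,(J,H,V),X)'
  leaf 'B' → 'B'
  internal I3 with children ['I1', 'E']
    internal I1 with children ['K', 'L']
      leaf 'K' → 'K'
      leaf 'L' → 'L'
    → '(K,L)'
    leaf 'E' → 'E'
  → '((K,L),E)'
→ '((G,P,(J,H,V),X),B,((K,L),E))'
Final: ((G,P,(J,H,V),X),B,((K,L),E));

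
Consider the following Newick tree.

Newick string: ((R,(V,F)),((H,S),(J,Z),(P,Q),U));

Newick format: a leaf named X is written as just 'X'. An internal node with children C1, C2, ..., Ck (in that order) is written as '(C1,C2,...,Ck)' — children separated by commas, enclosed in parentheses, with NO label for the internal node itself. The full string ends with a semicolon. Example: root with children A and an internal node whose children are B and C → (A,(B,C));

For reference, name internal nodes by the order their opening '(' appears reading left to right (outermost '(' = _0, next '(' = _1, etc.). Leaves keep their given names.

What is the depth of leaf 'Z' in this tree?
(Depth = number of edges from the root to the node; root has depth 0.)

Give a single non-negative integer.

Answer: 3

Derivation:
Newick: ((R,(V,F)),((H,S),(J,Z),(P,Q),U));
Naming internals by '(' encounter order: outermost '(' = _0, next = _1, ...
Query node: Z
Path from root: _0 -> _3 -> _5 -> Z
Depth of Z: 3 (number of edges from root)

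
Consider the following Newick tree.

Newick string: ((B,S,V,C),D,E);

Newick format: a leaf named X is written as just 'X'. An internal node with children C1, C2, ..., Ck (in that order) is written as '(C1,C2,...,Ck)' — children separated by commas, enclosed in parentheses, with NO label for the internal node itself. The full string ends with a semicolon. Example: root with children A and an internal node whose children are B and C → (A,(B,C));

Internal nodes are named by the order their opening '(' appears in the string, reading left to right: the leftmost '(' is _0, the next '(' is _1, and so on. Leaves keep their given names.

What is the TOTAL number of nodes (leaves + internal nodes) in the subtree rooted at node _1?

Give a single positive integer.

Newick: ((B,S,V,C),D,E);
Locate _1: it is the '(' at position 1 (the 2nd '(' reading left to right).
Query: subtree rooted at _1
_1: subtree_size = 1 + 4
  B: subtree_size = 1 + 0
  S: subtree_size = 1 + 0
  V: subtree_size = 1 + 0
  C: subtree_size = 1 + 0
Total subtree size of _1: 5

Answer: 5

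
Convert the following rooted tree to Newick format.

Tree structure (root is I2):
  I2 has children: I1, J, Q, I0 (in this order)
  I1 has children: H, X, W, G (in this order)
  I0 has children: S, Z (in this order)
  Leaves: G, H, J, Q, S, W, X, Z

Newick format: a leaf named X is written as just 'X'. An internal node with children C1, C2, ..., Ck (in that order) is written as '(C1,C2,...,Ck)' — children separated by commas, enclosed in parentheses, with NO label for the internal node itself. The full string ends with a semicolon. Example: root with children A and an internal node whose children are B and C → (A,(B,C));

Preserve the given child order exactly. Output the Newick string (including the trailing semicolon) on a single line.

Answer: ((H,X,W,G),J,Q,(S,Z));

Derivation:
internal I2 with children ['I1', 'J', 'Q', 'I0']
  internal I1 with children ['H', 'X', 'W', 'G']
    leaf 'H' → 'H'
    leaf 'X' → 'X'
    leaf 'W' → 'W'
    leaf 'G' → 'G'
  → '(H,X,W,G)'
  leaf 'J' → 'J'
  leaf 'Q' → 'Q'
  internal I0 with children ['S', 'Z']
    leaf 'S' → 'S'
    leaf 'Z' → 'Z'
  → '(S,Z)'
→ '((H,X,W,G),J,Q,(S,Z))'
Final: ((H,X,W,G),J,Q,(S,Z));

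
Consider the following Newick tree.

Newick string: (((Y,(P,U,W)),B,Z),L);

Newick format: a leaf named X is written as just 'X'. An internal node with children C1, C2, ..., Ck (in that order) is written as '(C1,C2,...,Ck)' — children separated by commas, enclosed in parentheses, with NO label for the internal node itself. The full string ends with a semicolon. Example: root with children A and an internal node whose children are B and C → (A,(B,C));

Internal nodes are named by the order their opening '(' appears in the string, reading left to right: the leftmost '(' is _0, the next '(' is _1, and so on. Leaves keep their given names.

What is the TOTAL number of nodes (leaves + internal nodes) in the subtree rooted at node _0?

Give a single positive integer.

Answer: 11

Derivation:
Newick: (((Y,(P,U,W)),B,Z),L);
Locate _0: it is the '(' at position 0 (the 1st '(' reading left to right).
Query: subtree rooted at _0
_0: subtree_size = 1 + 10
  _1: subtree_size = 1 + 8
    _2: subtree_size = 1 + 5
      Y: subtree_size = 1 + 0
      _3: subtree_size = 1 + 3
        P: subtree_size = 1 + 0
        U: subtree_size = 1 + 0
        W: subtree_size = 1 + 0
    B: subtree_size = 1 + 0
    Z: subtree_size = 1 + 0
  L: subtree_size = 1 + 0
Total subtree size of _0: 11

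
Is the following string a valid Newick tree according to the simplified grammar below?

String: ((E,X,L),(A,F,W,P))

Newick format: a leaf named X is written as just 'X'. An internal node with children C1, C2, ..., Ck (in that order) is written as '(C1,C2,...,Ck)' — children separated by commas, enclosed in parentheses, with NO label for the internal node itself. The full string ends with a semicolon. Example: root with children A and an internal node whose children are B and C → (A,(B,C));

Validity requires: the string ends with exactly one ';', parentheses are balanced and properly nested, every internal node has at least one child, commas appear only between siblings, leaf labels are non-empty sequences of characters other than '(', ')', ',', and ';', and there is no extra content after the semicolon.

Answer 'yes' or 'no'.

Answer: no

Derivation:
Input: ((E,X,L),(A,F,W,P))
Paren balance: 3 '(' vs 3 ')' OK
Ends with single ';': False
Full parse: FAILS (must end with ;)
Valid: False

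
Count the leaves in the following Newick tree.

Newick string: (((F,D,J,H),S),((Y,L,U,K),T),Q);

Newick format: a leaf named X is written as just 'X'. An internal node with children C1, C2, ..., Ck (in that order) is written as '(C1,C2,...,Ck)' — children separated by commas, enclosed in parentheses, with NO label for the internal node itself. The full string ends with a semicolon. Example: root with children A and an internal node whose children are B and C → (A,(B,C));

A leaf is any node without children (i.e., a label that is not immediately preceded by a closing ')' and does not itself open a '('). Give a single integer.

Newick: (((F,D,J,H),S),((Y,L,U,K),T),Q);
Scan left-to-right; a leaf is any maximal label run not followed by '(':
  pos 3: leaf 'F' → count = 1
  pos 5: leaf 'D' → count = 2
  pos 7: leaf 'J' → count = 3
  pos 9: leaf 'H' → count = 4
  pos 12: leaf 'S' → count = 5
  pos 17: leaf 'Y' → count = 6
  pos 19: leaf 'L' → count = 7
  pos 21: leaf 'U' → count = 8
  pos 23: leaf 'K' → count = 9
  pos 26: leaf 'T' → count = 10
  pos 29: leaf 'Q' → count = 11
Total leaves: 11

Answer: 11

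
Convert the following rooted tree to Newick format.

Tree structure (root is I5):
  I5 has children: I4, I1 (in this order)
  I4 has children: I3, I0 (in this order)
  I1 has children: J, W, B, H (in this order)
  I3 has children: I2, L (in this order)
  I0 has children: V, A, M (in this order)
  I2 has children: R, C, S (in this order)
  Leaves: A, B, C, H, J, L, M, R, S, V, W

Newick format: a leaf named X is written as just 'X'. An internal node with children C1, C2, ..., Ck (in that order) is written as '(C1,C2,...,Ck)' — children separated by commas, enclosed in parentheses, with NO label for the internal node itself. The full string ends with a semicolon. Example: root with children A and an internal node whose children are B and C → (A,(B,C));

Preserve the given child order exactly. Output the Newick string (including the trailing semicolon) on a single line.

internal I5 with children ['I4', 'I1']
  internal I4 with children ['I3', 'I0']
    internal I3 with children ['I2', 'L']
      internal I2 with children ['R', 'C', 'S']
        leaf 'R' → 'R'
        leaf 'C' → 'C'
        leaf 'S' → 'S'
      → '(R,C,S)'
      leaf 'L' → 'L'
    → '((R,C,S),L)'
    internal I0 with children ['V', 'A', 'M']
      leaf 'V' → 'V'
      leaf 'A' → 'A'
      leaf 'M' → 'M'
    → '(V,A,M)'
  → '(((R,C,S),L),(V,A,M))'
  internal I1 with children ['J', 'W', 'B', 'H']
    leaf 'J' → 'J'
    leaf 'W' → 'W'
    leaf 'B' → 'B'
    leaf 'H' → 'H'
  → '(J,W,B,H)'
→ '((((R,C,S),L),(V,A,M)),(J,W,B,H))'
Final: ((((R,C,S),L),(V,A,M)),(J,W,B,H));

Answer: ((((R,C,S),L),(V,A,M)),(J,W,B,H));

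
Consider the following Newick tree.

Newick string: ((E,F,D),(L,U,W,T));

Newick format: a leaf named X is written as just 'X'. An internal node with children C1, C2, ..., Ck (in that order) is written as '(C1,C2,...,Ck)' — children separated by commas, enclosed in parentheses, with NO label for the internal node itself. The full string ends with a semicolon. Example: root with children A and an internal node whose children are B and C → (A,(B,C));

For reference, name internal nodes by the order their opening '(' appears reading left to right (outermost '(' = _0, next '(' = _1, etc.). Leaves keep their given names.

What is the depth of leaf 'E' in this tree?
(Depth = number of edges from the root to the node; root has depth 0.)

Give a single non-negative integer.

Newick: ((E,F,D),(L,U,W,T));
Naming internals by '(' encounter order: outermost '(' = _0, next = _1, ...
Query node: E
Path from root: _0 -> _1 -> E
Depth of E: 2 (number of edges from root)

Answer: 2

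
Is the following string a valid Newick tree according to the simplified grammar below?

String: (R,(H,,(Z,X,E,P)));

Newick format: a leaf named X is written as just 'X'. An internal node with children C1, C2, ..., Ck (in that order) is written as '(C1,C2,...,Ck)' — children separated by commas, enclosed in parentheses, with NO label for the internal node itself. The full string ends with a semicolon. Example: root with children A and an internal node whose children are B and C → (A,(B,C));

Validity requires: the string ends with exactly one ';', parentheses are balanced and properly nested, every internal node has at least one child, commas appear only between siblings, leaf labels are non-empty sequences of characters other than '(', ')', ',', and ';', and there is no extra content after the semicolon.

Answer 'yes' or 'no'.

Input: (R,(H,,(Z,X,E,P)));
Paren balance: 3 '(' vs 3 ')' OK
Ends with single ';': True
Full parse: FAILS (empty leaf label at pos 6)
Valid: False

Answer: no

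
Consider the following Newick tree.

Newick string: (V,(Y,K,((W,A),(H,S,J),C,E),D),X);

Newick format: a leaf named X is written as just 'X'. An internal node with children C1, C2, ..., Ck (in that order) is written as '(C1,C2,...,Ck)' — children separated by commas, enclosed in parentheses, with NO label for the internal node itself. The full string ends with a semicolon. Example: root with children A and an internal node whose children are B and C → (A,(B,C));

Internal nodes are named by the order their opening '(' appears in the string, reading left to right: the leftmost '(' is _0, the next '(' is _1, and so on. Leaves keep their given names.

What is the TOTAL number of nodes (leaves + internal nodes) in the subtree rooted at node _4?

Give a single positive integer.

Newick: (V,(Y,K,((W,A),(H,S,J),C,E),D),X);
Locate _4: it is the '(' at position 15 (the 5th '(' reading left to right).
Query: subtree rooted at _4
_4: subtree_size = 1 + 3
  H: subtree_size = 1 + 0
  S: subtree_size = 1 + 0
  J: subtree_size = 1 + 0
Total subtree size of _4: 4

Answer: 4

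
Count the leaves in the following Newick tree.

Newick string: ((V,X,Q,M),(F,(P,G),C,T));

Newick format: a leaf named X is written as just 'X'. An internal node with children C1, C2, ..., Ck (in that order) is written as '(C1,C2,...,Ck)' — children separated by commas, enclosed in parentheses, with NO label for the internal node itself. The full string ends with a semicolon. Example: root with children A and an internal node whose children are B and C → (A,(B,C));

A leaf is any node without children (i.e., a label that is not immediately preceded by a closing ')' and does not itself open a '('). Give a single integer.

Answer: 9

Derivation:
Newick: ((V,X,Q,M),(F,(P,G),C,T));
Scan left-to-right; a leaf is any maximal label run not followed by '(':
  pos 2: leaf 'V' → count = 1
  pos 4: leaf 'X' → count = 2
  pos 6: leaf 'Q' → count = 3
  pos 8: leaf 'M' → count = 4
  pos 12: leaf 'F' → count = 5
  pos 15: leaf 'P' → count = 6
  pos 17: leaf 'G' → count = 7
  pos 20: leaf 'C' → count = 8
  pos 22: leaf 'T' → count = 9
Total leaves: 9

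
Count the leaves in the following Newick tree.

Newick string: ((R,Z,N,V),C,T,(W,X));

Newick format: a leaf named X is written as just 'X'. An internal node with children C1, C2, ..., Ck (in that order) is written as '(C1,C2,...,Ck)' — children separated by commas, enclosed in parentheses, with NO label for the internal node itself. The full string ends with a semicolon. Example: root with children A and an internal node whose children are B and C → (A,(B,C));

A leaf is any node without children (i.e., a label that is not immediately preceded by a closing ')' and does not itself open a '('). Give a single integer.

Newick: ((R,Z,N,V),C,T,(W,X));
Scan left-to-right; a leaf is any maximal label run not followed by '(':
  pos 2: leaf 'R' → count = 1
  pos 4: leaf 'Z' → count = 2
  pos 6: leaf 'N' → count = 3
  pos 8: leaf 'V' → count = 4
  pos 11: leaf 'C' → count = 5
  pos 13: leaf 'T' → count = 6
  pos 16: leaf 'W' → count = 7
  pos 18: leaf 'X' → count = 8
Total leaves: 8

Answer: 8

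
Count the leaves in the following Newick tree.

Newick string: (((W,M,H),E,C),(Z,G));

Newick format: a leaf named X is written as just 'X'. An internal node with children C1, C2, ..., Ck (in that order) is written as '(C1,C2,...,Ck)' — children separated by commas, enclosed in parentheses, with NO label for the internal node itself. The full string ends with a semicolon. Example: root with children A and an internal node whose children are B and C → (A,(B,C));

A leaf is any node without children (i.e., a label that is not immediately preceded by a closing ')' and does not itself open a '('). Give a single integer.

Newick: (((W,M,H),E,C),(Z,G));
Scan left-to-right; a leaf is any maximal label run not followed by '(':
  pos 3: leaf 'W' → count = 1
  pos 5: leaf 'M' → count = 2
  pos 7: leaf 'H' → count = 3
  pos 10: leaf 'E' → count = 4
  pos 12: leaf 'C' → count = 5
  pos 16: leaf 'Z' → count = 6
  pos 18: leaf 'G' → count = 7
Total leaves: 7

Answer: 7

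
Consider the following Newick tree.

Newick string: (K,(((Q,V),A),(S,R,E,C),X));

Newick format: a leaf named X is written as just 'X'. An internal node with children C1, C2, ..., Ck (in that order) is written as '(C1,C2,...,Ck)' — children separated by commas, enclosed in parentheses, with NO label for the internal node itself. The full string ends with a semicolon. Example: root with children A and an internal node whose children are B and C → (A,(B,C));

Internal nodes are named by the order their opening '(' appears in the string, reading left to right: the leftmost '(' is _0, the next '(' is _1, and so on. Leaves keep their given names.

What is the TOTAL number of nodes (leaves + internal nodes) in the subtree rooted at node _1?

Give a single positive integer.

Answer: 12

Derivation:
Newick: (K,(((Q,V),A),(S,R,E,C),X));
Locate _1: it is the '(' at position 3 (the 2nd '(' reading left to right).
Query: subtree rooted at _1
_1: subtree_size = 1 + 11
  _2: subtree_size = 1 + 4
    _3: subtree_size = 1 + 2
      Q: subtree_size = 1 + 0
      V: subtree_size = 1 + 0
    A: subtree_size = 1 + 0
  _4: subtree_size = 1 + 4
    S: subtree_size = 1 + 0
    R: subtree_size = 1 + 0
    E: subtree_size = 1 + 0
    C: subtree_size = 1 + 0
  X: subtree_size = 1 + 0
Total subtree size of _1: 12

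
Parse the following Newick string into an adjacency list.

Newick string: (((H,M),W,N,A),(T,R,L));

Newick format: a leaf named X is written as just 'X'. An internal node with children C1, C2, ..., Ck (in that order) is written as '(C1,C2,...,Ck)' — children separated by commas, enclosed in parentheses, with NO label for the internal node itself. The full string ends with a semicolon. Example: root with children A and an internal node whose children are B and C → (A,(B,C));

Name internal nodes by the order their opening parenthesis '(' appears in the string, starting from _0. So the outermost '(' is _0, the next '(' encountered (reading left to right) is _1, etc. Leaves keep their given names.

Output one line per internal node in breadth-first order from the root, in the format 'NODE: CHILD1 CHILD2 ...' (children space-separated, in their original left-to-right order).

Input: (((H,M),W,N,A),(T,R,L));
Scanning left-to-right, naming '(' by encounter order:
  pos 0: '(' -> open internal node _0 (depth 1)
  pos 1: '(' -> open internal node _1 (depth 2)
  pos 2: '(' -> open internal node _2 (depth 3)
  pos 6: ')' -> close internal node _2 (now at depth 2)
  pos 13: ')' -> close internal node _1 (now at depth 1)
  pos 15: '(' -> open internal node _3 (depth 2)
  pos 21: ')' -> close internal node _3 (now at depth 1)
  pos 22: ')' -> close internal node _0 (now at depth 0)
Total internal nodes: 4
BFS adjacency from root:
  _0: _1 _3
  _1: _2 W N A
  _3: T R L
  _2: H M

Answer: _0: _1 _3
_1: _2 W N A
_3: T R L
_2: H M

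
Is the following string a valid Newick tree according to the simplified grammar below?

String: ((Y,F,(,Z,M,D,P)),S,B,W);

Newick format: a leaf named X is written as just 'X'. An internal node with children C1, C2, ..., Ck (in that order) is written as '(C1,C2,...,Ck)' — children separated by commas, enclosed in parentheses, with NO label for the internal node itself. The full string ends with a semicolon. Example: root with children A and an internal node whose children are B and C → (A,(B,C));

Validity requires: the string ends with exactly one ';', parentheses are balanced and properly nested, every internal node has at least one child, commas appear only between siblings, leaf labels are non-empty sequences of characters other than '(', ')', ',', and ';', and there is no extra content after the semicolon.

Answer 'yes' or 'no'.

Input: ((Y,F,(,Z,M,D,P)),S,B,W);
Paren balance: 3 '(' vs 3 ')' OK
Ends with single ';': True
Full parse: FAILS (empty leaf label at pos 7)
Valid: False

Answer: no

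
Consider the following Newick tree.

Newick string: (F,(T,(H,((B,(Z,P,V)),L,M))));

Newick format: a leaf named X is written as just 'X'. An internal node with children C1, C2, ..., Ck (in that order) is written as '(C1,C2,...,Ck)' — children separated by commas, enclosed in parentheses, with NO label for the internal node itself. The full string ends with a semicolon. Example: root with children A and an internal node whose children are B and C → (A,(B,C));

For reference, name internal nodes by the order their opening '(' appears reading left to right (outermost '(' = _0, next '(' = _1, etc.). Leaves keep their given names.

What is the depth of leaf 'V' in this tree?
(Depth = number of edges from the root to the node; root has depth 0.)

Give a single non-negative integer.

Newick: (F,(T,(H,((B,(Z,P,V)),L,M))));
Naming internals by '(' encounter order: outermost '(' = _0, next = _1, ...
Query node: V
Path from root: _0 -> _1 -> _2 -> _3 -> _4 -> _5 -> V
Depth of V: 6 (number of edges from root)

Answer: 6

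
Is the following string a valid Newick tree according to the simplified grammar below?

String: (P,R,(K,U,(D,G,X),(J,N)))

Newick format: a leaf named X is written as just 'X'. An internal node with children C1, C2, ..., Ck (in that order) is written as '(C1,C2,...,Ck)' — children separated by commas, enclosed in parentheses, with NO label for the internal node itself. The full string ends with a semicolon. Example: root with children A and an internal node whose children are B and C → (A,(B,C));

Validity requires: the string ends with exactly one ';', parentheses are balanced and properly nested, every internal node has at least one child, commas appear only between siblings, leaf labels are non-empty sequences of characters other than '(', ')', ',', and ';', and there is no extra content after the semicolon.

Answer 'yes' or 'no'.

Input: (P,R,(K,U,(D,G,X),(J,N)))
Paren balance: 4 '(' vs 4 ')' OK
Ends with single ';': False
Full parse: FAILS (must end with ;)
Valid: False

Answer: no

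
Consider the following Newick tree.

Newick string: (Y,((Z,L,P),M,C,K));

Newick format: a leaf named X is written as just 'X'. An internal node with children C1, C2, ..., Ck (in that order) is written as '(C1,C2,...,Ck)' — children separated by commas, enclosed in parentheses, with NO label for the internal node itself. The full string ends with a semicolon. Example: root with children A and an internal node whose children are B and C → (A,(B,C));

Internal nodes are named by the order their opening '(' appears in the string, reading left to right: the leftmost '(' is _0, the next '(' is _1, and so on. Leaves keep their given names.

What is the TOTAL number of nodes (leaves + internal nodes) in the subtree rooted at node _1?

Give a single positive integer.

Newick: (Y,((Z,L,P),M,C,K));
Locate _1: it is the '(' at position 3 (the 2nd '(' reading left to right).
Query: subtree rooted at _1
_1: subtree_size = 1 + 7
  _2: subtree_size = 1 + 3
    Z: subtree_size = 1 + 0
    L: subtree_size = 1 + 0
    P: subtree_size = 1 + 0
  M: subtree_size = 1 + 0
  C: subtree_size = 1 + 0
  K: subtree_size = 1 + 0
Total subtree size of _1: 8

Answer: 8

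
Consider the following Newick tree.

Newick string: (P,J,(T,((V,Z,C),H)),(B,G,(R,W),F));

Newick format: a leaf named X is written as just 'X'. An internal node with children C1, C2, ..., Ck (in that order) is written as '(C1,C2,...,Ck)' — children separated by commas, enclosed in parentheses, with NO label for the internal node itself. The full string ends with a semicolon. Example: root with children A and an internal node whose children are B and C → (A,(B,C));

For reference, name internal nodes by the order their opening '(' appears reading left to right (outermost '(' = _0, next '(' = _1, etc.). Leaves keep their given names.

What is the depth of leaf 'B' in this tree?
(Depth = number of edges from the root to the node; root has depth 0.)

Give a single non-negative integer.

Newick: (P,J,(T,((V,Z,C),H)),(B,G,(R,W),F));
Naming internals by '(' encounter order: outermost '(' = _0, next = _1, ...
Query node: B
Path from root: _0 -> _4 -> B
Depth of B: 2 (number of edges from root)

Answer: 2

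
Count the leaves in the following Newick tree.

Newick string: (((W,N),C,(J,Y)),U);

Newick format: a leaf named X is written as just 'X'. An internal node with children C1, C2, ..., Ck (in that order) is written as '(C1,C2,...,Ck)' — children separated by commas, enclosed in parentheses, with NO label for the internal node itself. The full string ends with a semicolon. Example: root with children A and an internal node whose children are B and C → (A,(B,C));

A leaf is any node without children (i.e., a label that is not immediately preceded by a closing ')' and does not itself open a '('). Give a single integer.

Newick: (((W,N),C,(J,Y)),U);
Scan left-to-right; a leaf is any maximal label run not followed by '(':
  pos 3: leaf 'W' → count = 1
  pos 5: leaf 'N' → count = 2
  pos 8: leaf 'C' → count = 3
  pos 11: leaf 'J' → count = 4
  pos 13: leaf 'Y' → count = 5
  pos 17: leaf 'U' → count = 6
Total leaves: 6

Answer: 6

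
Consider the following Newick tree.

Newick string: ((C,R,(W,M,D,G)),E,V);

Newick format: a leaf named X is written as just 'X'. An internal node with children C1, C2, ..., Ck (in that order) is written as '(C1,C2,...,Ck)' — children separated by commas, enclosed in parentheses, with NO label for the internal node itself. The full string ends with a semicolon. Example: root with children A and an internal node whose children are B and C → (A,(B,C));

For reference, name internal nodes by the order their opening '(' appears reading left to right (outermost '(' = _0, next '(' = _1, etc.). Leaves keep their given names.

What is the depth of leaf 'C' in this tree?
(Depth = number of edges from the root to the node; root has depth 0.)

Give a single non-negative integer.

Answer: 2

Derivation:
Newick: ((C,R,(W,M,D,G)),E,V);
Naming internals by '(' encounter order: outermost '(' = _0, next = _1, ...
Query node: C
Path from root: _0 -> _1 -> C
Depth of C: 2 (number of edges from root)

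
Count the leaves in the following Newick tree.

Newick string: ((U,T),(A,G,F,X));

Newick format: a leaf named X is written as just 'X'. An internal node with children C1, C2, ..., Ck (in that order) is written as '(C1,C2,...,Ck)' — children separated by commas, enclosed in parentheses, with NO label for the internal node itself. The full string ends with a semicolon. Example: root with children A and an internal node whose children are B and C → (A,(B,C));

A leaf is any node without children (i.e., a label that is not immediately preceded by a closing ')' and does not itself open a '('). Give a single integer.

Answer: 6

Derivation:
Newick: ((U,T),(A,G,F,X));
Scan left-to-right; a leaf is any maximal label run not followed by '(':
  pos 2: leaf 'U' → count = 1
  pos 4: leaf 'T' → count = 2
  pos 8: leaf 'A' → count = 3
  pos 10: leaf 'G' → count = 4
  pos 12: leaf 'F' → count = 5
  pos 14: leaf 'X' → count = 6
Total leaves: 6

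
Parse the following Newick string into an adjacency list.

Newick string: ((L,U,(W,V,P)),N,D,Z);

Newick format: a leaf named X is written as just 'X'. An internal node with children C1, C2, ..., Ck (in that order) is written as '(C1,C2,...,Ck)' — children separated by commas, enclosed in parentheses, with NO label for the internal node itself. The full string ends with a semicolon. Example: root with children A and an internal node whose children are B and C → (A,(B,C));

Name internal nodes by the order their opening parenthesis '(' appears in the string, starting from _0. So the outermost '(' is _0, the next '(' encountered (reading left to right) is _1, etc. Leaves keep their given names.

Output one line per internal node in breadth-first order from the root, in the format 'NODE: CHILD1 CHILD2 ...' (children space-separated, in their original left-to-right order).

Input: ((L,U,(W,V,P)),N,D,Z);
Scanning left-to-right, naming '(' by encounter order:
  pos 0: '(' -> open internal node _0 (depth 1)
  pos 1: '(' -> open internal node _1 (depth 2)
  pos 6: '(' -> open internal node _2 (depth 3)
  pos 12: ')' -> close internal node _2 (now at depth 2)
  pos 13: ')' -> close internal node _1 (now at depth 1)
  pos 20: ')' -> close internal node _0 (now at depth 0)
Total internal nodes: 3
BFS adjacency from root:
  _0: _1 N D Z
  _1: L U _2
  _2: W V P

Answer: _0: _1 N D Z
_1: L U _2
_2: W V P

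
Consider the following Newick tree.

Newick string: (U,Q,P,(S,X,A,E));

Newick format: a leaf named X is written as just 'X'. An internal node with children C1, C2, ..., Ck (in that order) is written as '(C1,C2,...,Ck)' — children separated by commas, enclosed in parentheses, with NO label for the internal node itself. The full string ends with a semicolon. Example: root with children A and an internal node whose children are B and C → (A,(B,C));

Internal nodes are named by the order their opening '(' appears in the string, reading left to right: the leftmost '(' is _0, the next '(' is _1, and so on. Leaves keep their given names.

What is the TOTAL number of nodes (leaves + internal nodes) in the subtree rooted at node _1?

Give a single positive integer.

Answer: 5

Derivation:
Newick: (U,Q,P,(S,X,A,E));
Locate _1: it is the '(' at position 7 (the 2nd '(' reading left to right).
Query: subtree rooted at _1
_1: subtree_size = 1 + 4
  S: subtree_size = 1 + 0
  X: subtree_size = 1 + 0
  A: subtree_size = 1 + 0
  E: subtree_size = 1 + 0
Total subtree size of _1: 5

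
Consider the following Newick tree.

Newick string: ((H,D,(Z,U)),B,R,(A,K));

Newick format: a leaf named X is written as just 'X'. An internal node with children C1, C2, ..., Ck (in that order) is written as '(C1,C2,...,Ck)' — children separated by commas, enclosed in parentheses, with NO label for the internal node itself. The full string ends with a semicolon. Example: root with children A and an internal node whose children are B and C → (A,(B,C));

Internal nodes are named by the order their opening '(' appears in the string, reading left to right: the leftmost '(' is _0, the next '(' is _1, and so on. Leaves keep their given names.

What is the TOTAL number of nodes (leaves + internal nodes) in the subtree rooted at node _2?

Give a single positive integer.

Answer: 3

Derivation:
Newick: ((H,D,(Z,U)),B,R,(A,K));
Locate _2: it is the '(' at position 6 (the 3rd '(' reading left to right).
Query: subtree rooted at _2
_2: subtree_size = 1 + 2
  Z: subtree_size = 1 + 0
  U: subtree_size = 1 + 0
Total subtree size of _2: 3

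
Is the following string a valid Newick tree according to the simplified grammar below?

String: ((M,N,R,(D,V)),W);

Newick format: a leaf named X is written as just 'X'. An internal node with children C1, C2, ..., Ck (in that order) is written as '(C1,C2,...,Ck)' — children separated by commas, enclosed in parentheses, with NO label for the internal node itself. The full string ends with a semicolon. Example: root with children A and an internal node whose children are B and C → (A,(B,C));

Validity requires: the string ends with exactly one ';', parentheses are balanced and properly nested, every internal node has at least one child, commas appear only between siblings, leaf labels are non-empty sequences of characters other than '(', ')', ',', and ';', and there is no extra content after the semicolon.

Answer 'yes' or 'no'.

Input: ((M,N,R,(D,V)),W);
Paren balance: 3 '(' vs 3 ')' OK
Ends with single ';': True
Full parse: OK
Valid: True

Answer: yes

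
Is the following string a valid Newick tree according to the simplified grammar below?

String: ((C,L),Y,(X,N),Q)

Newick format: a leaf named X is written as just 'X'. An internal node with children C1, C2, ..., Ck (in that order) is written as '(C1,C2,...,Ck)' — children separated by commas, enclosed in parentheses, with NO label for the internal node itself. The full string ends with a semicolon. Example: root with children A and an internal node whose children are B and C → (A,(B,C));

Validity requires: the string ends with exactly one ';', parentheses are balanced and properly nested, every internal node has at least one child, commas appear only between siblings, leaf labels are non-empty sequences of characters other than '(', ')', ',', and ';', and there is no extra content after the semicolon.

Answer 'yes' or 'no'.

Input: ((C,L),Y,(X,N),Q)
Paren balance: 3 '(' vs 3 ')' OK
Ends with single ';': False
Full parse: FAILS (must end with ;)
Valid: False

Answer: no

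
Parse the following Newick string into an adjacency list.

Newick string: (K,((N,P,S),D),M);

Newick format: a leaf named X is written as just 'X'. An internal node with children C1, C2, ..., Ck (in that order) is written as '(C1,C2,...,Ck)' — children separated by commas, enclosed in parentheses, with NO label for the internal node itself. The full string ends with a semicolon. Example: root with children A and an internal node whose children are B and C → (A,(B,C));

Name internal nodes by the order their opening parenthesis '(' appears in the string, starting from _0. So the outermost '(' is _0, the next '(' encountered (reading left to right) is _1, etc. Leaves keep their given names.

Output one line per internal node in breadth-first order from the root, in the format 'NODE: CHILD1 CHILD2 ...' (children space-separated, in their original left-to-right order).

Input: (K,((N,P,S),D),M);
Scanning left-to-right, naming '(' by encounter order:
  pos 0: '(' -> open internal node _0 (depth 1)
  pos 3: '(' -> open internal node _1 (depth 2)
  pos 4: '(' -> open internal node _2 (depth 3)
  pos 10: ')' -> close internal node _2 (now at depth 2)
  pos 13: ')' -> close internal node _1 (now at depth 1)
  pos 16: ')' -> close internal node _0 (now at depth 0)
Total internal nodes: 3
BFS adjacency from root:
  _0: K _1 M
  _1: _2 D
  _2: N P S

Answer: _0: K _1 M
_1: _2 D
_2: N P S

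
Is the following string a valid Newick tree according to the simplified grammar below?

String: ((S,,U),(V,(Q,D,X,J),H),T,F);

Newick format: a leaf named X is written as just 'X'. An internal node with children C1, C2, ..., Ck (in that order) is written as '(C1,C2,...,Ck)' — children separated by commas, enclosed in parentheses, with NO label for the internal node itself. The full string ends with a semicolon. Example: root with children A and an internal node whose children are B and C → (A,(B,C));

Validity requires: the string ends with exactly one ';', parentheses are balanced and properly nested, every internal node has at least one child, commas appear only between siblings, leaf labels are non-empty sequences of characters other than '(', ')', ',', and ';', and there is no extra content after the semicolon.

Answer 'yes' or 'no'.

Input: ((S,,U),(V,(Q,D,X,J),H),T,F);
Paren balance: 4 '(' vs 4 ')' OK
Ends with single ';': True
Full parse: FAILS (empty leaf label at pos 4)
Valid: False

Answer: no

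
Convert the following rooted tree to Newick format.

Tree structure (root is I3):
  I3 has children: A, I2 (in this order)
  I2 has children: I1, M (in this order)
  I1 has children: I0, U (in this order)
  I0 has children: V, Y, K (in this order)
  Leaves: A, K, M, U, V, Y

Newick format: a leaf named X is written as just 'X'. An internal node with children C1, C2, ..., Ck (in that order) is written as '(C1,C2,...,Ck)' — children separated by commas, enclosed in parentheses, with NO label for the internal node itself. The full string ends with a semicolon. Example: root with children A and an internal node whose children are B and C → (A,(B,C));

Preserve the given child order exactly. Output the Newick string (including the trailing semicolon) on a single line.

internal I3 with children ['A', 'I2']
  leaf 'A' → 'A'
  internal I2 with children ['I1', 'M']
    internal I1 with children ['I0', 'U']
      internal I0 with children ['V', 'Y', 'K']
        leaf 'V' → 'V'
        leaf 'Y' → 'Y'
        leaf 'K' → 'K'
      → '(V,Y,K)'
      leaf 'U' → 'U'
    → '((V,Y,K),U)'
    leaf 'M' → 'M'
  → '(((V,Y,K),U),M)'
→ '(A,(((V,Y,K),U),M))'
Final: (A,(((V,Y,K),U),M));

Answer: (A,(((V,Y,K),U),M));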